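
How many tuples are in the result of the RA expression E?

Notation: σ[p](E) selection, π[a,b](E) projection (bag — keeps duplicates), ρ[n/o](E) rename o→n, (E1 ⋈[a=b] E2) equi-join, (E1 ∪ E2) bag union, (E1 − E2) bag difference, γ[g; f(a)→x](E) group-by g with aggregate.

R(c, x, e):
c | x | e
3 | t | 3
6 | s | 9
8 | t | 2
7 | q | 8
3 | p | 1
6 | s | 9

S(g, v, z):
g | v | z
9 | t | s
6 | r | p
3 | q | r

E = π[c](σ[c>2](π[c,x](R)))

Row counts bottom-up:
  R → 6
  π[c,x](R) → 6
  σ[c>2](π[c,x](R)) → 6
  π[c](σ[c>2](π[c,x](R))) → 6

|E| = 6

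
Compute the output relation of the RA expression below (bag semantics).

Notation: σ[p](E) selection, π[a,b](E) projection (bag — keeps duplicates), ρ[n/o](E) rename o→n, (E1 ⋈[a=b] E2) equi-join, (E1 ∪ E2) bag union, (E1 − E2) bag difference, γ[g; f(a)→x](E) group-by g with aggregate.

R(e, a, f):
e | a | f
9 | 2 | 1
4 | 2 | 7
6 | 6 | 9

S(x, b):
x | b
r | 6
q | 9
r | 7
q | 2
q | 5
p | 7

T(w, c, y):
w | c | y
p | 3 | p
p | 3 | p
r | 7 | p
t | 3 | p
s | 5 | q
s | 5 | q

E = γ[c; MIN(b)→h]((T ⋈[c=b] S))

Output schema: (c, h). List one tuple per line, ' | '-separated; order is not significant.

Subexpression sizes:
  T → 6
  S → 6
  (T ⋈[c=b] S) → 4
  γ[c; MIN(b)→h]((T ⋈[c=b] S)) → 2

== RESULT ==
c | h
5 | 5
7 | 7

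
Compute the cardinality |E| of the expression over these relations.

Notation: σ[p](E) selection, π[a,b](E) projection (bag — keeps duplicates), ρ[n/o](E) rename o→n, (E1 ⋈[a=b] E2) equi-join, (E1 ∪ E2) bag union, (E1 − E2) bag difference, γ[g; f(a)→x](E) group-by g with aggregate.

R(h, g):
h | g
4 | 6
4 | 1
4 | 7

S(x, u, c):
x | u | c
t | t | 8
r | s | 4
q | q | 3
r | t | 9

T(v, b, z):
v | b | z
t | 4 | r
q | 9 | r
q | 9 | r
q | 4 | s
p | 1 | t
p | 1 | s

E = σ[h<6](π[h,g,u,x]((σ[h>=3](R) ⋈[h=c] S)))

Row counts bottom-up:
  R → 3
  σ[h>=3](R) → 3
  S → 4
  (σ[h>=3](R) ⋈[h=c] S) → 3
  π[h,g,u,x]((σ[h>=3](R) ⋈[h=c] S)) → 3
  σ[h<6](π[h,g,u,x]((σ[h>=3](R) ⋈[h=c] S))) → 3

|E| = 3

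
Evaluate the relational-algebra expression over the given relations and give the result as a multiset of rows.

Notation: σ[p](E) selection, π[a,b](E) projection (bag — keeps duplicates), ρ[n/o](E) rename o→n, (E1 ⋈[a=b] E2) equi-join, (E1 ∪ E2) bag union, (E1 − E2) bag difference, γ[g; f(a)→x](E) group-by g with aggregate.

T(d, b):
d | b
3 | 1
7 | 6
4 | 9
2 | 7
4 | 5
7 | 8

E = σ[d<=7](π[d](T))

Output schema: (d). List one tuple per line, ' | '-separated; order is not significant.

Subexpression sizes:
  T → 6
  π[d](T) → 6
  σ[d<=7](π[d](T)) → 6

== RESULT ==
d
2
3
4
4
7
7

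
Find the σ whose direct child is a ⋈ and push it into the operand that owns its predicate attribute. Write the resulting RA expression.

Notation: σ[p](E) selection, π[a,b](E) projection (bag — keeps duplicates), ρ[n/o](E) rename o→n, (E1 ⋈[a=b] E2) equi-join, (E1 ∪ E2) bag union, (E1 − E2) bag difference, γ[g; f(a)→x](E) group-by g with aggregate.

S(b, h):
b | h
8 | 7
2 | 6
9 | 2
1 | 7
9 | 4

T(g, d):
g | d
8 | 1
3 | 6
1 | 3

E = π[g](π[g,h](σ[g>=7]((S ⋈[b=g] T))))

σ filters on g, owned by the right side.
E' = π[g](π[g,h]((S ⋈[b=g] σ[g>=7](T))))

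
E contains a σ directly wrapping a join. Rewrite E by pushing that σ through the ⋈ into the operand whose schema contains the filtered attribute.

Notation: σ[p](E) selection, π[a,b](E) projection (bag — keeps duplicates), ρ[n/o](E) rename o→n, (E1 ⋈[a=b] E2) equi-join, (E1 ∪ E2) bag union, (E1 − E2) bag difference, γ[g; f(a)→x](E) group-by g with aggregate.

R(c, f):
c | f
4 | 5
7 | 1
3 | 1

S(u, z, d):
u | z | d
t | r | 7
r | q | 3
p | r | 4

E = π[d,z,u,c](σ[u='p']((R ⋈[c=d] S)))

σ filters on u, owned by the right side.
E' = π[d,z,u,c]((R ⋈[c=d] σ[u='p'](S)))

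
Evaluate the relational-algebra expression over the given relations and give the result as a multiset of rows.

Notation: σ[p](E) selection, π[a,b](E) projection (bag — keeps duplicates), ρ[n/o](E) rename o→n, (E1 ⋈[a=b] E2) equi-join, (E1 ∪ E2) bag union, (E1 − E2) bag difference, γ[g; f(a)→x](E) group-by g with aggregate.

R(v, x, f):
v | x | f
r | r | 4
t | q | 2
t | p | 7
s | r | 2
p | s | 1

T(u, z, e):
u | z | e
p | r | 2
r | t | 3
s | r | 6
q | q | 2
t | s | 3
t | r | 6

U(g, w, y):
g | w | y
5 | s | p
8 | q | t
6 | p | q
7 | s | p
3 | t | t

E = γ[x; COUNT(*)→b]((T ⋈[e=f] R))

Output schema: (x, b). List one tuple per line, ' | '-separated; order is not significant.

Row counts bottom-up:
  T → 6
  R → 5
  (T ⋈[e=f] R) → 4
  γ[x; COUNT(*)→b]((T ⋈[e=f] R)) → 2

== RESULT ==
x | b
q | 2
r | 2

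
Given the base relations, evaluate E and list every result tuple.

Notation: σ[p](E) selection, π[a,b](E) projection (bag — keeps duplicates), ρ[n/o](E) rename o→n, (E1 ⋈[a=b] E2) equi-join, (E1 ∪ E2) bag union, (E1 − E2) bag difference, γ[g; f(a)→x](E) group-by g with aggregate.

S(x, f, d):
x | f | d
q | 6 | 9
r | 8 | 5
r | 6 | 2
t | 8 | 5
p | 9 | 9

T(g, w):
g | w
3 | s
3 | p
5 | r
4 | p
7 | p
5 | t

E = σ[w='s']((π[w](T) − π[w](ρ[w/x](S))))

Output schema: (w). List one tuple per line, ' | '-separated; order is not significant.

Per-node cardinality:
  T → 6
  π[w](T) → 6
  S → 5
  ρ[w/x](S) → 5
  π[w](ρ[w/x](S)) → 5
  (π[w](T) − π[w](ρ[w/x](S))) → 3
  σ[w='s']((π[w](T) − π[w](ρ[w/x](S)))) → 1

== RESULT ==
w
s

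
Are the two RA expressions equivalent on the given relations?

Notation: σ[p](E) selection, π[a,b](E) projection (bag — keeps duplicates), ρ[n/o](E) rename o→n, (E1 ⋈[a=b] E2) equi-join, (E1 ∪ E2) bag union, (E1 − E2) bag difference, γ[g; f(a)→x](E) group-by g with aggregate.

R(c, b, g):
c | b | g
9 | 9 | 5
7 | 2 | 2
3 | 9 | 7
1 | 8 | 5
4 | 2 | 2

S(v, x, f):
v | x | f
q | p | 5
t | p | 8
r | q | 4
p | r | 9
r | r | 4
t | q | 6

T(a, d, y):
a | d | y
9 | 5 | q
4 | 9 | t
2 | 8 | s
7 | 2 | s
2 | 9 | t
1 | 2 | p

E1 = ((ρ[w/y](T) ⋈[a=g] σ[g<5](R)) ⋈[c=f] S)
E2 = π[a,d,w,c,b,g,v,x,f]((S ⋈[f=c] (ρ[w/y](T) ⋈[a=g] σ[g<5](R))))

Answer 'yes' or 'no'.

E1 stepwise |·|:
  T → 6
  ρ[w/y](T) → 6
  R → 5
  σ[g<5](R) → 2
  (ρ[w/y](T) ⋈[a=g] σ[g<5](R)) → 4
  S → 6
  ((ρ[w/y](T) ⋈[a=g] σ[g<5](R)) ⋈[c=f] S) → 4
E2 stepwise |·|:
  S → 6
  T → 6
  ρ[w/y](T) → 6
  R → 5
  σ[g<5](R) → 2
  (ρ[w/y](T) ⋈[a=g] σ[g<5](R)) → 4
  (S ⋈[f=c] (ρ[w/y](T) ⋈[a=g] σ[g<5](R))) → 4
  π[a,d,w,c,b,g,v,x,f]((S ⋈[f=c] (ρ[w/y](T) ⋈[a=g] σ[g<5](R)))) → 4

E1 and E2 produce the same multiset:
a | d | w | c | b | g | v | x | f
2 | 8 | s | 4 | 2 | 2 | r | q | 4
2 | 8 | s | 4 | 2 | 2 | r | r | 4
2 | 9 | t | 4 | 2 | 2 | r | q | 4
2 | 9 | t | 4 | 2 | 2 | r | r | 4

yes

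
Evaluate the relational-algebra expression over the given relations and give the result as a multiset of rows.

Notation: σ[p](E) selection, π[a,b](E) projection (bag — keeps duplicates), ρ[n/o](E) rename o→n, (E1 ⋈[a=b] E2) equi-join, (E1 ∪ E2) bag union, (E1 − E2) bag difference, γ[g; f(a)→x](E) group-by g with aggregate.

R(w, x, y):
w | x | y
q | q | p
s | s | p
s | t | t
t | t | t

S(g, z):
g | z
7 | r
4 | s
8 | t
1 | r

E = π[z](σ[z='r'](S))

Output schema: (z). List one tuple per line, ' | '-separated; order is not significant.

Row counts bottom-up:
  S → 4
  σ[z='r'](S) → 2
  π[z](σ[z='r'](S)) → 2

== RESULT ==
z
r
r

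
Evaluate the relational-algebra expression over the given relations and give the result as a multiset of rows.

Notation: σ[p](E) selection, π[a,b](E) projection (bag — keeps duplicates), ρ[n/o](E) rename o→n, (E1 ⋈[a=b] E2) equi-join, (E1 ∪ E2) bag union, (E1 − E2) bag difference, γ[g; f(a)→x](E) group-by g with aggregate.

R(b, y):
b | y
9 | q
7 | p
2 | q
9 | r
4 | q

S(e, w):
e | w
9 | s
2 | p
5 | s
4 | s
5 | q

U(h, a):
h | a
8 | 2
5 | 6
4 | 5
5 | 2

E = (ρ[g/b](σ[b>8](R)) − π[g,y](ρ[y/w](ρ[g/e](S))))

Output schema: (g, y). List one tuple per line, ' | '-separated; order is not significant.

Per-node cardinality:
  R → 5
  σ[b>8](R) → 2
  ρ[g/b](σ[b>8](R)) → 2
  S → 5
  ρ[g/e](S) → 5
  ρ[y/w](ρ[g/e](S)) → 5
  π[g,y](ρ[y/w](ρ[g/e](S))) → 5
  (ρ[g/b](σ[b>8](R)) − π[g,y](ρ[y/w](ρ[g/e](S)))) → 2

== RESULT ==
g | y
9 | q
9 | r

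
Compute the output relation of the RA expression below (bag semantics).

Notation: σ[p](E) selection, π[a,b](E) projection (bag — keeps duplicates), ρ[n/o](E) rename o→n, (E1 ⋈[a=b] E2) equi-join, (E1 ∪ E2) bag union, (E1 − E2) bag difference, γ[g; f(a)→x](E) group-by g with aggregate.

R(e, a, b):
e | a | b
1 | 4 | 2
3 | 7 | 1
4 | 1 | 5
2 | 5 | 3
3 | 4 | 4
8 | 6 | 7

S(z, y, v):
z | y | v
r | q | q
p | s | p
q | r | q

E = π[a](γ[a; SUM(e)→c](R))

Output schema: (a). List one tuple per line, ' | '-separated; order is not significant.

Row counts bottom-up:
  R → 6
  γ[a; SUM(e)→c](R) → 5
  π[a](γ[a; SUM(e)→c](R)) → 5

== RESULT ==
a
1
4
5
6
7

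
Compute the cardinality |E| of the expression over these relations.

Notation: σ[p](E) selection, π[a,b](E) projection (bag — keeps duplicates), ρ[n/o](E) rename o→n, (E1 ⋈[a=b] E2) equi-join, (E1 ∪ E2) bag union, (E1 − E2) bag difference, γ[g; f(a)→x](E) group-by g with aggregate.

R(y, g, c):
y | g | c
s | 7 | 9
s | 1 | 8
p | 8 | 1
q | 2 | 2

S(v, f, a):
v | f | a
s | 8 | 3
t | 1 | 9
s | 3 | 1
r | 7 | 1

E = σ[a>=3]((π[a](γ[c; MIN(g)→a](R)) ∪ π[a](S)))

Subexpression sizes:
  R → 4
  γ[c; MIN(g)→a](R) → 4
  π[a](γ[c; MIN(g)→a](R)) → 4
  S → 4
  π[a](S) → 4
  (π[a](γ[c; MIN(g)→a](R)) ∪ π[a](S)) → 8
  σ[a>=3]((π[a](γ[c; MIN(g)→a](R)) ∪ π[a](S))) → 4

|E| = 4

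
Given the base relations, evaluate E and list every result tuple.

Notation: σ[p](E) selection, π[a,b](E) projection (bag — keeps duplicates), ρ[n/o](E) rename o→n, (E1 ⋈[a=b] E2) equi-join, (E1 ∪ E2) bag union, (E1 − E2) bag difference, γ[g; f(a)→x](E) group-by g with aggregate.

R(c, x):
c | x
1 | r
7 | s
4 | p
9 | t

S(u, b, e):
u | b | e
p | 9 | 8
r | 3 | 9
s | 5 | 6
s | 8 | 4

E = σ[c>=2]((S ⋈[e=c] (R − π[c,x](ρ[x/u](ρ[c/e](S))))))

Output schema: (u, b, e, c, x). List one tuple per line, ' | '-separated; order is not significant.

Per-node cardinality:
  S → 4
  R → 4
  S → 4
  ρ[c/e](S) → 4
  ρ[x/u](ρ[c/e](S)) → 4
  π[c,x](ρ[x/u](ρ[c/e](S))) → 4
  (R − π[c,x](ρ[x/u](ρ[c/e](S)))) → 4
  (S ⋈[e=c] (R − π[c,x](ρ[x/u](ρ[c/e](S))))) → 2
  σ[c>=2]((S ⋈[e=c] (R − π[c,x](ρ[x/u](ρ[c/e](S)))))) → 2

== RESULT ==
u | b | e | c | x
r | 3 | 9 | 9 | t
s | 8 | 4 | 4 | p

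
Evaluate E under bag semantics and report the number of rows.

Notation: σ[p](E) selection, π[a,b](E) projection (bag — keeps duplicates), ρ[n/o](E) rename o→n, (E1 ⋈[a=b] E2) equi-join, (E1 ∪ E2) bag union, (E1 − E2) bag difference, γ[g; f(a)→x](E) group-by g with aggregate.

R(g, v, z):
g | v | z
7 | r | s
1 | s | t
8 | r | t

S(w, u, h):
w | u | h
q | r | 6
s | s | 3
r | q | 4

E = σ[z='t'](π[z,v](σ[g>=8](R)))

Stepwise |·|:
  R → 3
  σ[g>=8](R) → 1
  π[z,v](σ[g>=8](R)) → 1
  σ[z='t'](π[z,v](σ[g>=8](R))) → 1

|E| = 1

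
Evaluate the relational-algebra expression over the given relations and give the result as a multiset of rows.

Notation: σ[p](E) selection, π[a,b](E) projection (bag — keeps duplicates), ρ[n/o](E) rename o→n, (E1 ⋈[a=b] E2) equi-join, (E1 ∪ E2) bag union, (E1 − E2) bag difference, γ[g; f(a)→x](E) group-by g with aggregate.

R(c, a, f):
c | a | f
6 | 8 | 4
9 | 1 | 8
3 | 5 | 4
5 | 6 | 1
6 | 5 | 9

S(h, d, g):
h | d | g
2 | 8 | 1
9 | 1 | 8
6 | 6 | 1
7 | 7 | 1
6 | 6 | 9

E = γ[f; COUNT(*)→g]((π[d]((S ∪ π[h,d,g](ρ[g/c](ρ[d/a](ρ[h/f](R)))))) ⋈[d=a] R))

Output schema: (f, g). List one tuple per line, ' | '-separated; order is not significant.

Row counts bottom-up:
  S → 5
  R → 5
  ρ[h/f](R) → 5
  ρ[d/a](ρ[h/f](R)) → 5
  ρ[g/c](ρ[d/a](ρ[h/f](R))) → 5
  π[h,d,g](ρ[g/c](ρ[d/a](ρ[h/f](R)))) → 5
  (S ∪ π[h,d,g](ρ[g/c](ρ[d/a](ρ[h/f](R))))) → 10
  π[d]((S ∪ π[h,d,g](ρ[g/c](ρ[d/a](ρ[h/f](R)))))) → 10
  R → 5
  (π[d]((S ∪ π[h,d,g](ρ[g/c](ρ[d/a](ρ[h/f](R)))))) ⋈[d=a] R) → 11
  γ[f; COUNT(*)→g]((π[d]((S ∪ π[h,d,g](ρ[g/c](ρ[d/a](ρ[h/f](R)))))) ⋈[d=a] R)) → 4

== RESULT ==
f | g
1 | 3
4 | 4
8 | 2
9 | 2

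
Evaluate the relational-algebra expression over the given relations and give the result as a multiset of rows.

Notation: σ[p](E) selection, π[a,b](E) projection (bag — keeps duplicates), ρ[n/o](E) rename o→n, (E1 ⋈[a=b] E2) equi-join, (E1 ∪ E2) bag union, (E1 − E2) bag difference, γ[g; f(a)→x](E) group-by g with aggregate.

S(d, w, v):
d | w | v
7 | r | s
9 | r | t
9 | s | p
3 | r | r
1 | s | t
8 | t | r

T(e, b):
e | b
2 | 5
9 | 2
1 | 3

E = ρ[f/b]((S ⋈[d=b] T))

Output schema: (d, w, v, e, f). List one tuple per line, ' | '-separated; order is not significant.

Per-node cardinality:
  S → 6
  T → 3
  (S ⋈[d=b] T) → 1
  ρ[f/b]((S ⋈[d=b] T)) → 1

== RESULT ==
d | w | v | e | f
3 | r | r | 1 | 3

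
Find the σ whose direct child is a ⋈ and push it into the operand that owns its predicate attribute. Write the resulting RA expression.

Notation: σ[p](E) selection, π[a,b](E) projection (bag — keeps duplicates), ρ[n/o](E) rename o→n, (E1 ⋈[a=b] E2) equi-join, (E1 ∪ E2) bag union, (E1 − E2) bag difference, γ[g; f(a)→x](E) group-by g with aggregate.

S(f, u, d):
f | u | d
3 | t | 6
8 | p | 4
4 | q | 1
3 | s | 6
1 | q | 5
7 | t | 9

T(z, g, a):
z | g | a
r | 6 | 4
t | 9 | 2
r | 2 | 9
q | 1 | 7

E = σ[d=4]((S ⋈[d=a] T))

σ filters on d, owned by the left side.
E' = (σ[d=4](S) ⋈[d=a] T)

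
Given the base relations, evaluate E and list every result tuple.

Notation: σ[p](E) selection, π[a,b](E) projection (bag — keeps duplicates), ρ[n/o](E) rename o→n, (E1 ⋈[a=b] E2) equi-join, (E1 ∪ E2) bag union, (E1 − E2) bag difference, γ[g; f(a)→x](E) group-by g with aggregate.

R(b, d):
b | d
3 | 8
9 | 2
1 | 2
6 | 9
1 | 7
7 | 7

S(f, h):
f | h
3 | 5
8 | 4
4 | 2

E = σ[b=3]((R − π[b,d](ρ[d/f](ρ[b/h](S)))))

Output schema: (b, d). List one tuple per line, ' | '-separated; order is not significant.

Subexpression sizes:
  R → 6
  S → 3
  ρ[b/h](S) → 3
  ρ[d/f](ρ[b/h](S)) → 3
  π[b,d](ρ[d/f](ρ[b/h](S))) → 3
  (R − π[b,d](ρ[d/f](ρ[b/h](S)))) → 6
  σ[b=3]((R − π[b,d](ρ[d/f](ρ[b/h](S))))) → 1

== RESULT ==
b | d
3 | 8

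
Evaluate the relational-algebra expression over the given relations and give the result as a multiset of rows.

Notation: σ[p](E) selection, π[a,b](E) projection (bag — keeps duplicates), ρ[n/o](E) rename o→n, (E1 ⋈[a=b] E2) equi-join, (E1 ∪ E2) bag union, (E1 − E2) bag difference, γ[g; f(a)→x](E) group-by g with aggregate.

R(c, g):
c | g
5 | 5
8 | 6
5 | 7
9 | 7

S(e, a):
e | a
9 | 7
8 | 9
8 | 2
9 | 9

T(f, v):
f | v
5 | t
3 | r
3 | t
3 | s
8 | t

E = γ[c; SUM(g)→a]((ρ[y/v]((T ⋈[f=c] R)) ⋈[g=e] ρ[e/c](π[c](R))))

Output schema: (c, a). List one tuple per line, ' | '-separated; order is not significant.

Row counts bottom-up:
  T → 5
  R → 4
  (T ⋈[f=c] R) → 3
  ρ[y/v]((T ⋈[f=c] R)) → 3
  R → 4
  π[c](R) → 4
  ρ[e/c](π[c](R)) → 4
  (ρ[y/v]((T ⋈[f=c] R)) ⋈[g=e] ρ[e/c](π[c](R))) → 2
  γ[c; SUM(g)→a]((ρ[y/v]((T ⋈[f=c] R)) ⋈[g=e] ρ[e/c](π[c](R)))) → 1

== RESULT ==
c | a
5 | 10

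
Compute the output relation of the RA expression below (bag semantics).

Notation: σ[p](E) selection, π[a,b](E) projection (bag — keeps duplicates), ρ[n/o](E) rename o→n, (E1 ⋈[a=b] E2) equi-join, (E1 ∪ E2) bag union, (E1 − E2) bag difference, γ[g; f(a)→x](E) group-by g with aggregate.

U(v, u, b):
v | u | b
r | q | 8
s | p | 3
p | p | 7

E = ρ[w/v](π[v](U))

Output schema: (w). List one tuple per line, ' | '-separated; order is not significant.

Per-node cardinality:
  U → 3
  π[v](U) → 3
  ρ[w/v](π[v](U)) → 3

== RESULT ==
w
p
r
s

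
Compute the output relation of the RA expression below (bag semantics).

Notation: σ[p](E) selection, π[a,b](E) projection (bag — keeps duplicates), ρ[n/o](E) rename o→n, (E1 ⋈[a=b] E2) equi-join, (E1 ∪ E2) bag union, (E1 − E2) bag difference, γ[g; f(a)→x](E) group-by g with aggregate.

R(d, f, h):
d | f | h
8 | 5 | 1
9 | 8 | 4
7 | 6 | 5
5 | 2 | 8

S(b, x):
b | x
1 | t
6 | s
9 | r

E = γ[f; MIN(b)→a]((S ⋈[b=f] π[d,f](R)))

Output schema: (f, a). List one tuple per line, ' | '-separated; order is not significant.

Per-node cardinality:
  S → 3
  R → 4
  π[d,f](R) → 4
  (S ⋈[b=f] π[d,f](R)) → 1
  γ[f; MIN(b)→a]((S ⋈[b=f] π[d,f](R))) → 1

== RESULT ==
f | a
6 | 6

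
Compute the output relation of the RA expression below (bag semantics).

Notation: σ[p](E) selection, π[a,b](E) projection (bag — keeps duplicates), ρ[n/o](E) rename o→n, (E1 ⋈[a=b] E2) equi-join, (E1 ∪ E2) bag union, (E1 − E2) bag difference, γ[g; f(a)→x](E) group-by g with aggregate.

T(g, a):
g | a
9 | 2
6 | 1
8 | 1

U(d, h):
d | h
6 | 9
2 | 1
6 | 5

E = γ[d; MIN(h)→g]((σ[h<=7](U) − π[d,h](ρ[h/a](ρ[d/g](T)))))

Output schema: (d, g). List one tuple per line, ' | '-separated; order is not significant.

Subexpression sizes:
  U → 3
  σ[h<=7](U) → 2
  T → 3
  ρ[d/g](T) → 3
  ρ[h/a](ρ[d/g](T)) → 3
  π[d,h](ρ[h/a](ρ[d/g](T))) → 3
  (σ[h<=7](U) − π[d,h](ρ[h/a](ρ[d/g](T)))) → 2
  γ[d; MIN(h)→g]((σ[h<=7](U) − π[d,h](ρ[h/a](ρ[d/g](T))))) → 2

== RESULT ==
d | g
2 | 1
6 | 5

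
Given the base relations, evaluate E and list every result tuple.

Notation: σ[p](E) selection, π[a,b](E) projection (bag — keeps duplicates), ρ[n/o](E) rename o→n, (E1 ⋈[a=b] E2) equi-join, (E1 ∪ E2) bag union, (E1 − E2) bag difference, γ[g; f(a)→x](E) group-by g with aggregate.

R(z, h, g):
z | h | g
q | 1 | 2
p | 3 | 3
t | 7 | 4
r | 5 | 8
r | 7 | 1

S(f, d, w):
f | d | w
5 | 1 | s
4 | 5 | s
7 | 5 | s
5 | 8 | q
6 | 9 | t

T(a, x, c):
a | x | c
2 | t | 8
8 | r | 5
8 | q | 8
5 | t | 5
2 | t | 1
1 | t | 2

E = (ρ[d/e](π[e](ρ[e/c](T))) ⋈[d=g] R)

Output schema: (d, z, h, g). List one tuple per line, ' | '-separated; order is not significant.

Stepwise |·|:
  T → 6
  ρ[e/c](T) → 6
  π[e](ρ[e/c](T)) → 6
  ρ[d/e](π[e](ρ[e/c](T))) → 6
  R → 5
  (ρ[d/e](π[e](ρ[e/c](T))) ⋈[d=g] R) → 4

== RESULT ==
d | z | h | g
1 | r | 7 | 1
2 | q | 1 | 2
8 | r | 5 | 8
8 | r | 5 | 8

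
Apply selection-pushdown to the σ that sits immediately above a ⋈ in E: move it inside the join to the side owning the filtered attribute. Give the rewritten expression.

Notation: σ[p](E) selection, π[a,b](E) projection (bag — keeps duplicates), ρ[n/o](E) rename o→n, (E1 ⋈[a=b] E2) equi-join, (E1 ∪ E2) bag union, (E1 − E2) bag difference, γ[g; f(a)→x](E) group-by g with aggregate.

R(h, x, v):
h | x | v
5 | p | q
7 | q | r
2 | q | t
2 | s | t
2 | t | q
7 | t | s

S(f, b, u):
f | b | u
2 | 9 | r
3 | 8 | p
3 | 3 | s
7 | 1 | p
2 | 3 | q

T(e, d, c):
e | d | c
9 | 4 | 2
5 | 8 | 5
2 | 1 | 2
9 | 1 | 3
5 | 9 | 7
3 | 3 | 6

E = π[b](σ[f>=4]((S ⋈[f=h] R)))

σ filters on f, owned by the left side.
E' = π[b]((σ[f>=4](S) ⋈[f=h] R))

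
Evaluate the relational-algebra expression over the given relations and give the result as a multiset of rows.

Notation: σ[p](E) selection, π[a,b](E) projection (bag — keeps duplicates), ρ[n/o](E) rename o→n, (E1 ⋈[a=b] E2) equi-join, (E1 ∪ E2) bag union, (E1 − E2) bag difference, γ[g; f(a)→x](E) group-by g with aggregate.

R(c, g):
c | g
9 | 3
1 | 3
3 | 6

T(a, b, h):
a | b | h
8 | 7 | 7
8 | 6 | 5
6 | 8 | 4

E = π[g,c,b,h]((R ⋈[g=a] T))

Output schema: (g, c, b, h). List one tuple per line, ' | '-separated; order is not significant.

Subexpression sizes:
  R → 3
  T → 3
  (R ⋈[g=a] T) → 1
  π[g,c,b,h]((R ⋈[g=a] T)) → 1

== RESULT ==
g | c | b | h
6 | 3 | 8 | 4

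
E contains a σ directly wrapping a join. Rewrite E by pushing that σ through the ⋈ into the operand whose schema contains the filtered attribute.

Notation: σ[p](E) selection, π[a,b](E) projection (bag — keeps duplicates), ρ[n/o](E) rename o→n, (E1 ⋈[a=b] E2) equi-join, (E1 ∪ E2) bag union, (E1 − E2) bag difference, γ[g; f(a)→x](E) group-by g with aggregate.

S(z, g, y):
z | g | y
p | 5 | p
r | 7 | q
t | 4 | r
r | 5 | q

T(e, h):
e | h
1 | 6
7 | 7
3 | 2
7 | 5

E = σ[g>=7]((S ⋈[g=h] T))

σ filters on g, owned by the left side.
E' = (σ[g>=7](S) ⋈[g=h] T)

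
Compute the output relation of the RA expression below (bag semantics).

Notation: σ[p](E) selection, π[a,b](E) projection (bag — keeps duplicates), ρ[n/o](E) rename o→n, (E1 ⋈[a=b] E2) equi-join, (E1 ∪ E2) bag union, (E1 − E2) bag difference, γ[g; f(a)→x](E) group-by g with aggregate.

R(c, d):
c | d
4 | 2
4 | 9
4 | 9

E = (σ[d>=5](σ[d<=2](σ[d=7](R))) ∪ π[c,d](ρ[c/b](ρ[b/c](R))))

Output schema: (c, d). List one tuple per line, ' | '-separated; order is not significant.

Row counts bottom-up:
  R → 3
  σ[d=7](R) → 0
  σ[d<=2](σ[d=7](R)) → 0
  σ[d>=5](σ[d<=2](σ[d=7](R))) → 0
  R → 3
  ρ[b/c](R) → 3
  ρ[c/b](ρ[b/c](R)) → 3
  π[c,d](ρ[c/b](ρ[b/c](R))) → 3
  (σ[d>=5](σ[d<=2](σ[d=7](R))) ∪ π[c,d](ρ[c/b](ρ[b/c](R)))) → 3

== RESULT ==
c | d
4 | 2
4 | 9
4 | 9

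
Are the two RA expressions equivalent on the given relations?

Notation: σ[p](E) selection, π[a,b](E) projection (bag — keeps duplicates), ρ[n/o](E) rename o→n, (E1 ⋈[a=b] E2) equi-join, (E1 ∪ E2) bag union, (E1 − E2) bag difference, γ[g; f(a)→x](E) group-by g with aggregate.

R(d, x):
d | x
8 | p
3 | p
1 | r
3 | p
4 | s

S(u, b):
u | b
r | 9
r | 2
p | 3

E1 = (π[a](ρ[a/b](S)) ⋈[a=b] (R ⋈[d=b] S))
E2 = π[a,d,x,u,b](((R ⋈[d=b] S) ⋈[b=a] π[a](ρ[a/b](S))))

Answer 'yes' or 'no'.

E1 subexpression sizes:
  S → 3
  ρ[a/b](S) → 3
  π[a](ρ[a/b](S)) → 3
  R → 5
  S → 3
  (R ⋈[d=b] S) → 2
  (π[a](ρ[a/b](S)) ⋈[a=b] (R ⋈[d=b] S)) → 2
E2 subexpression sizes:
  R → 5
  S → 3
  (R ⋈[d=b] S) → 2
  S → 3
  ρ[a/b](S) → 3
  π[a](ρ[a/b](S)) → 3
  ((R ⋈[d=b] S) ⋈[b=a] π[a](ρ[a/b](S))) → 2
  π[a,d,x,u,b](((R ⋈[d=b] S) ⋈[b=a] π[a](ρ[a/b](S)))) → 2

E1 and E2 produce the same multiset:
a | d | x | u | b
3 | 3 | p | p | 3
3 | 3 | p | p | 3

yes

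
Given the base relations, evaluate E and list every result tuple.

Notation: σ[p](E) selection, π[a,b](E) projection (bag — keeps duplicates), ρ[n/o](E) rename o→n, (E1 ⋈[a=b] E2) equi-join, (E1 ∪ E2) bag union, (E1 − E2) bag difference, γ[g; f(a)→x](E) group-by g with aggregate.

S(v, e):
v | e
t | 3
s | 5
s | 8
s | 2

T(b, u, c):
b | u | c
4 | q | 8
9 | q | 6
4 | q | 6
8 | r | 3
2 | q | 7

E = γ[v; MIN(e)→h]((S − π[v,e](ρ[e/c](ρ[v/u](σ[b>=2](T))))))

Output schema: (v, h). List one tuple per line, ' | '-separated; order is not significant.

Row counts bottom-up:
  S → 4
  T → 5
  σ[b>=2](T) → 5
  ρ[v/u](σ[b>=2](T)) → 5
  ρ[e/c](ρ[v/u](σ[b>=2](T))) → 5
  π[v,e](ρ[e/c](ρ[v/u](σ[b>=2](T)))) → 5
  (S − π[v,e](ρ[e/c](ρ[v/u](σ[b>=2](T))))) → 4
  γ[v; MIN(e)→h]((S − π[v,e](ρ[e/c](ρ[v/u](σ[b>=2](T)))))) → 2

== RESULT ==
v | h
s | 2
t | 3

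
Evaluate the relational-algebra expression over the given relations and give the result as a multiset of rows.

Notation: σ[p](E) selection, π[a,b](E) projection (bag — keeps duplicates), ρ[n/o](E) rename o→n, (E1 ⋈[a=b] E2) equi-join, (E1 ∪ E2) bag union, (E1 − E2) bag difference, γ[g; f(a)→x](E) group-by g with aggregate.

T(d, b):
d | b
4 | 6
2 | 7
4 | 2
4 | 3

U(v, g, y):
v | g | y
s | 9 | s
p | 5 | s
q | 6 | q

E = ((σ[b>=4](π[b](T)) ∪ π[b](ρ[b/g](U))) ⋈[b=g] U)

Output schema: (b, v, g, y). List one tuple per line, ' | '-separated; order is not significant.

Stepwise |·|:
  T → 4
  π[b](T) → 4
  σ[b>=4](π[b](T)) → 2
  U → 3
  ρ[b/g](U) → 3
  π[b](ρ[b/g](U)) → 3
  (σ[b>=4](π[b](T)) ∪ π[b](ρ[b/g](U))) → 5
  U → 3
  ((σ[b>=4](π[b](T)) ∪ π[b](ρ[b/g](U))) ⋈[b=g] U) → 4

== RESULT ==
b | v | g | y
5 | p | 5 | s
6 | q | 6 | q
6 | q | 6 | q
9 | s | 9 | s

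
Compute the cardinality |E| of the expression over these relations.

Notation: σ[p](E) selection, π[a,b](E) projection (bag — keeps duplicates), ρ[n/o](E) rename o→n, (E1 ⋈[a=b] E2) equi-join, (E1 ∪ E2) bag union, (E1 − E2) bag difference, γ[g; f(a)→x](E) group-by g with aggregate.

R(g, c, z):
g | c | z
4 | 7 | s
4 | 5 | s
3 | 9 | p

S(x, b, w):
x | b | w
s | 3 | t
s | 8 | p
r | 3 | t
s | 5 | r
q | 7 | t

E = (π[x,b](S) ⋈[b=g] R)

Stepwise |·|:
  S → 5
  π[x,b](S) → 5
  R → 3
  (π[x,b](S) ⋈[b=g] R) → 2

|E| = 2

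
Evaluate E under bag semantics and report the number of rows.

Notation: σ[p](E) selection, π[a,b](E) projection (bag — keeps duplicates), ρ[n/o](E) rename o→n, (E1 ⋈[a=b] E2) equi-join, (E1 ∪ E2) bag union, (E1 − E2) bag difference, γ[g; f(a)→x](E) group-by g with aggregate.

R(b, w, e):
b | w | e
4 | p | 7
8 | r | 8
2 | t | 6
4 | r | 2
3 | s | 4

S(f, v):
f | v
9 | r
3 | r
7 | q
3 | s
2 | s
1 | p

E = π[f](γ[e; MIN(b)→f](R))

Row counts bottom-up:
  R → 5
  γ[e; MIN(b)→f](R) → 5
  π[f](γ[e; MIN(b)→f](R)) → 5

|E| = 5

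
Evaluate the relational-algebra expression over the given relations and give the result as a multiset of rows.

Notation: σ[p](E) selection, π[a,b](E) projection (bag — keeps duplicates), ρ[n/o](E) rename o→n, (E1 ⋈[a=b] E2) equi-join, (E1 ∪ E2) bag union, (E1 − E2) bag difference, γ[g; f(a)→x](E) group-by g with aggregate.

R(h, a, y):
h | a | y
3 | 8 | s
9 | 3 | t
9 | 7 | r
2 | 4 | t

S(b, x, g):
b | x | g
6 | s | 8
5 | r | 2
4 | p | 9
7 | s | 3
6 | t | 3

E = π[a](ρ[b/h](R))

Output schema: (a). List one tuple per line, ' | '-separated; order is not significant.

Stepwise |·|:
  R → 4
  ρ[b/h](R) → 4
  π[a](ρ[b/h](R)) → 4

== RESULT ==
a
3
4
7
8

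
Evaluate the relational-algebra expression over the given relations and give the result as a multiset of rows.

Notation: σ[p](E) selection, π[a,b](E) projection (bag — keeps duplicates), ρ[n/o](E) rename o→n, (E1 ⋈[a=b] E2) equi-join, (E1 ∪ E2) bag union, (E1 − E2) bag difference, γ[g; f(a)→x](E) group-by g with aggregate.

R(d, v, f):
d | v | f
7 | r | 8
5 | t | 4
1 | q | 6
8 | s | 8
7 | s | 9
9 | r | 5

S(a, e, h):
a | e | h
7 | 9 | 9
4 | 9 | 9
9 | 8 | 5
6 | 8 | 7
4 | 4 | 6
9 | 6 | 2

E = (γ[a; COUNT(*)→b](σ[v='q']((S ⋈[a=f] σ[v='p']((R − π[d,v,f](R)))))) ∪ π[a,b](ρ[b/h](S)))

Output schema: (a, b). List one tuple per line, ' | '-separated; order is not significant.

Per-node cardinality:
  S → 6
  R → 6
  R → 6
  π[d,v,f](R) → 6
  (R − π[d,v,f](R)) → 0
  σ[v='p']((R − π[d,v,f](R))) → 0
  (S ⋈[a=f] σ[v='p']((R − π[d,v,f](R)))) → 0
  σ[v='q']((S ⋈[a=f] σ[v='p']((R − π[d,v,f](R))))) → 0
  γ[a; COUNT(*)→b](σ[v='q']((S ⋈[a=f] σ[v='p']((R − π[d,v,f](R)))))) → 0
  S → 6
  ρ[b/h](S) → 6
  π[a,b](ρ[b/h](S)) → 6
  (γ[a; COUNT(*)→b](σ[v='q']((S ⋈[a=f] σ[v='p']((R − π[d,v,f](R)))))) ∪ π[a,b](ρ[b/h](S))) → 6

== RESULT ==
a | b
4 | 6
4 | 9
6 | 7
7 | 9
9 | 2
9 | 5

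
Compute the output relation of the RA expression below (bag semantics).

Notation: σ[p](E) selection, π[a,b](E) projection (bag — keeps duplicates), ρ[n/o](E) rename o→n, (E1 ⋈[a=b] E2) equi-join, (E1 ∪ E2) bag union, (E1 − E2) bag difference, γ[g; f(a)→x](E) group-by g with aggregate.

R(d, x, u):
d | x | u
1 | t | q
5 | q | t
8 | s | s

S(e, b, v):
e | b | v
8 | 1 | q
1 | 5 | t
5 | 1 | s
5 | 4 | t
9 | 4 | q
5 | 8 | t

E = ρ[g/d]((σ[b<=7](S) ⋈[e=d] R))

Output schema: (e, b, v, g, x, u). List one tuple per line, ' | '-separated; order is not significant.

Per-node cardinality:
  S → 6
  σ[b<=7](S) → 5
  R → 3
  (σ[b<=7](S) ⋈[e=d] R) → 4
  ρ[g/d]((σ[b<=7](S) ⋈[e=d] R)) → 4

== RESULT ==
e | b | v | g | x | u
1 | 5 | t | 1 | t | q
5 | 1 | s | 5 | q | t
5 | 4 | t | 5 | q | t
8 | 1 | q | 8 | s | s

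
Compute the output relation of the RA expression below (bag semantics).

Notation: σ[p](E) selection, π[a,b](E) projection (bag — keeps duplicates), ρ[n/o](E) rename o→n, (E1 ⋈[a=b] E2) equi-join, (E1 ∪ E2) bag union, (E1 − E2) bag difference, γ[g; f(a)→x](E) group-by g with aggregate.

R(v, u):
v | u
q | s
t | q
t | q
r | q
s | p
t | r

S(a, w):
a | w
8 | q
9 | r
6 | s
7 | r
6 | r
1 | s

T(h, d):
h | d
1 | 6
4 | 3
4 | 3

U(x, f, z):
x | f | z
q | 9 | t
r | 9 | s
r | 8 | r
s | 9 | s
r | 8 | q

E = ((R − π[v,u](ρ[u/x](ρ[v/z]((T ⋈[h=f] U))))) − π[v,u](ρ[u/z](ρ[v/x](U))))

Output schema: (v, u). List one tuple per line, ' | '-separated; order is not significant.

Per-node cardinality:
  R → 6
  T → 3
  U → 5
  (T ⋈[h=f] U) → 0
  ρ[v/z]((T ⋈[h=f] U)) → 0
  ρ[u/x](ρ[v/z]((T ⋈[h=f] U))) → 0
  π[v,u](ρ[u/x](ρ[v/z]((T ⋈[h=f] U)))) → 0
  (R − π[v,u](ρ[u/x](ρ[v/z]((T ⋈[h=f] U))))) → 6
  U → 5
  ρ[v/x](U) → 5
  ρ[u/z](ρ[v/x](U)) → 5
  π[v,u](ρ[u/z](ρ[v/x](U))) → 5
  ((R − π[v,u](ρ[u/x](ρ[v/z]((T ⋈[h=f] U))))) − π[v,u](ρ[u/z](ρ[v/x](U)))) → 5

== RESULT ==
v | u
q | s
s | p
t | q
t | q
t | r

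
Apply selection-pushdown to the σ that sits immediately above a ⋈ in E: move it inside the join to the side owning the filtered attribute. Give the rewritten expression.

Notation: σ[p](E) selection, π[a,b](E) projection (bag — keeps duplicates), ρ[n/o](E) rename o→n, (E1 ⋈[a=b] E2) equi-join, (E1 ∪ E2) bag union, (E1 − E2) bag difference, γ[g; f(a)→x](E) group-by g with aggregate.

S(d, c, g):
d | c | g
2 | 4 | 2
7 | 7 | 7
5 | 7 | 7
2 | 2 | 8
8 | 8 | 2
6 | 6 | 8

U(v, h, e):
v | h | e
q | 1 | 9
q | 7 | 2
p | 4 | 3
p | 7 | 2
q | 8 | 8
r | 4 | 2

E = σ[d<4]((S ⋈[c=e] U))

σ filters on d, owned by the left side.
E' = (σ[d<4](S) ⋈[c=e] U)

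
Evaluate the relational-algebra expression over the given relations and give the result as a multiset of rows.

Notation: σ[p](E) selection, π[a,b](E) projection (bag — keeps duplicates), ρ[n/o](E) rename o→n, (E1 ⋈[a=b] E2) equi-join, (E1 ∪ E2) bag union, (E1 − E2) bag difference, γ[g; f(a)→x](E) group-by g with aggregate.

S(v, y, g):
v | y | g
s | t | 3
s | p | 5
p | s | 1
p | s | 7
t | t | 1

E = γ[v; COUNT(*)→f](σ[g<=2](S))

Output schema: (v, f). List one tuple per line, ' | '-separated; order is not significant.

Subexpression sizes:
  S → 5
  σ[g<=2](S) → 2
  γ[v; COUNT(*)→f](σ[g<=2](S)) → 2

== RESULT ==
v | f
p | 1
t | 1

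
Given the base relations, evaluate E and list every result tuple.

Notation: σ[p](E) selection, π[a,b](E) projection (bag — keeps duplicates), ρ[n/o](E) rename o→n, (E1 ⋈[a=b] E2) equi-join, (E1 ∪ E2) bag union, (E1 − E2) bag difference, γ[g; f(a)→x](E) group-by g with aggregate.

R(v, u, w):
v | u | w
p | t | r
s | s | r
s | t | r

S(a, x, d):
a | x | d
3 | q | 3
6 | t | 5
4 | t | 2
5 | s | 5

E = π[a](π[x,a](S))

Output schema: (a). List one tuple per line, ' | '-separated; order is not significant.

Row counts bottom-up:
  S → 4
  π[x,a](S) → 4
  π[a](π[x,a](S)) → 4

== RESULT ==
a
3
4
5
6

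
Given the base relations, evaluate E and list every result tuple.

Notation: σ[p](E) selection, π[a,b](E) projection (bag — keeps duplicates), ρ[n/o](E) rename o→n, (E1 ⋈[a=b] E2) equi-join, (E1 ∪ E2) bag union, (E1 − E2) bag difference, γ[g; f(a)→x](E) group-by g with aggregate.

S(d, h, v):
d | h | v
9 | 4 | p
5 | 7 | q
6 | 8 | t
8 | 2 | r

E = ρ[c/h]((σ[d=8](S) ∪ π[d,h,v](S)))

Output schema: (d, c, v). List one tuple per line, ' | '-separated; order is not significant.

Stepwise |·|:
  S → 4
  σ[d=8](S) → 1
  S → 4
  π[d,h,v](S) → 4
  (σ[d=8](S) ∪ π[d,h,v](S)) → 5
  ρ[c/h]((σ[d=8](S) ∪ π[d,h,v](S))) → 5

== RESULT ==
d | c | v
5 | 7 | q
6 | 8 | t
8 | 2 | r
8 | 2 | r
9 | 4 | p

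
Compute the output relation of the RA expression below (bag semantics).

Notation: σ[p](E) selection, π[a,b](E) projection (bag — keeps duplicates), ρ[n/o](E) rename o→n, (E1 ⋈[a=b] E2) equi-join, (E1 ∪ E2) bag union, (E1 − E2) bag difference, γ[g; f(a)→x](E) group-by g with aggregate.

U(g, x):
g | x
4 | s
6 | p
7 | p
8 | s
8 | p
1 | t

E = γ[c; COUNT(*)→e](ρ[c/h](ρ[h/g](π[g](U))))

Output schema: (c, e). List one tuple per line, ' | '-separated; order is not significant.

Subexpression sizes:
  U → 6
  π[g](U) → 6
  ρ[h/g](π[g](U)) → 6
  ρ[c/h](ρ[h/g](π[g](U))) → 6
  γ[c; COUNT(*)→e](ρ[c/h](ρ[h/g](π[g](U)))) → 5

== RESULT ==
c | e
1 | 1
4 | 1
6 | 1
7 | 1
8 | 2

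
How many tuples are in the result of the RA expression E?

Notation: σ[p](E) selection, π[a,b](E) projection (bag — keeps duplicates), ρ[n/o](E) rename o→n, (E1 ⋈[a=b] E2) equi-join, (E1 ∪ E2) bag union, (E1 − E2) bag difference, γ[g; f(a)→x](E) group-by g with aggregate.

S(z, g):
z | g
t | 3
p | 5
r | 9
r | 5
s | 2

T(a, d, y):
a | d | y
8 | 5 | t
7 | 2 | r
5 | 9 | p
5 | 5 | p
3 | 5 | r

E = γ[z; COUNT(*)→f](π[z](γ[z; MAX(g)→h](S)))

Subexpression sizes:
  S → 5
  γ[z; MAX(g)→h](S) → 4
  π[z](γ[z; MAX(g)→h](S)) → 4
  γ[z; COUNT(*)→f](π[z](γ[z; MAX(g)→h](S))) → 4

|E| = 4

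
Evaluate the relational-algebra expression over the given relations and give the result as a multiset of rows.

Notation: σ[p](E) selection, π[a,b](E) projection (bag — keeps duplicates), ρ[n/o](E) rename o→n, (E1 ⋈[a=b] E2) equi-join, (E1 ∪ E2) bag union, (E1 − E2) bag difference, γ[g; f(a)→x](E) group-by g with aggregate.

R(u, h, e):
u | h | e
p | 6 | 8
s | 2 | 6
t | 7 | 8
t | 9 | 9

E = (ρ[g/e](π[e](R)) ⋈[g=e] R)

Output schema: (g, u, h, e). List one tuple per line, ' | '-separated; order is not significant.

Subexpression sizes:
  R → 4
  π[e](R) → 4
  ρ[g/e](π[e](R)) → 4
  R → 4
  (ρ[g/e](π[e](R)) ⋈[g=e] R) → 6

== RESULT ==
g | u | h | e
6 | s | 2 | 6
8 | p | 6 | 8
8 | p | 6 | 8
8 | t | 7 | 8
8 | t | 7 | 8
9 | t | 9 | 9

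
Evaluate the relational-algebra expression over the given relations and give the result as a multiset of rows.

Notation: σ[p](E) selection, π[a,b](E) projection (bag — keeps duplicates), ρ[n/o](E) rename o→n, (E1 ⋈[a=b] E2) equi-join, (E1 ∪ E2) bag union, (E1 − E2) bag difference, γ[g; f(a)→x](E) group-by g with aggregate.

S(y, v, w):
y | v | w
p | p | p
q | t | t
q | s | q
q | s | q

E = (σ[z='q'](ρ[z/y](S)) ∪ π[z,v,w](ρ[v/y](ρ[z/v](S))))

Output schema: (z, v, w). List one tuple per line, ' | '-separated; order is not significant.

Per-node cardinality:
  S → 4
  ρ[z/y](S) → 4
  σ[z='q'](ρ[z/y](S)) → 3
  S → 4
  ρ[z/v](S) → 4
  ρ[v/y](ρ[z/v](S)) → 4
  π[z,v,w](ρ[v/y](ρ[z/v](S))) → 4
  (σ[z='q'](ρ[z/y](S)) ∪ π[z,v,w](ρ[v/y](ρ[z/v](S)))) → 7

== RESULT ==
z | v | w
p | p | p
q | s | q
q | s | q
q | t | t
s | q | q
s | q | q
t | q | t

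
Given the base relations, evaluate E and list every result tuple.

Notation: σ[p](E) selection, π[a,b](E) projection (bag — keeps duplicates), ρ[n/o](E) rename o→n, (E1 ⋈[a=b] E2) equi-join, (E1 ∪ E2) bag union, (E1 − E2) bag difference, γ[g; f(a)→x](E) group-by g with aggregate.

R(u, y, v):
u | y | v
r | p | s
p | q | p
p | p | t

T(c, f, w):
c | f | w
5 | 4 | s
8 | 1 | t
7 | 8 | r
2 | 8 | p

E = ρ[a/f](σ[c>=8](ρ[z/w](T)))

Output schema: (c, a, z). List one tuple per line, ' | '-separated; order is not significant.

Subexpression sizes:
  T → 4
  ρ[z/w](T) → 4
  σ[c>=8](ρ[z/w](T)) → 1
  ρ[a/f](σ[c>=8](ρ[z/w](T))) → 1

== RESULT ==
c | a | z
8 | 1 | t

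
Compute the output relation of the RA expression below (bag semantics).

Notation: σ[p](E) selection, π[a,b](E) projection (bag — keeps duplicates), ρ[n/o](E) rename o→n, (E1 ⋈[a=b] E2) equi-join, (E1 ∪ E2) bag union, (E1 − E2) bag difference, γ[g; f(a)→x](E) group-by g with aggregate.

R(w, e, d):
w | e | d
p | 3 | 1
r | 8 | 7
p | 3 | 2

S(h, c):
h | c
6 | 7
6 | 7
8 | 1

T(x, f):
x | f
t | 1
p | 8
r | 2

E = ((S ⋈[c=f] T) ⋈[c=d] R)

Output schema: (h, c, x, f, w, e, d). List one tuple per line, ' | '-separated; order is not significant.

Subexpression sizes:
  S → 3
  T → 3
  (S ⋈[c=f] T) → 1
  R → 3
  ((S ⋈[c=f] T) ⋈[c=d] R) → 1

== RESULT ==
h | c | x | f | w | e | d
8 | 1 | t | 1 | p | 3 | 1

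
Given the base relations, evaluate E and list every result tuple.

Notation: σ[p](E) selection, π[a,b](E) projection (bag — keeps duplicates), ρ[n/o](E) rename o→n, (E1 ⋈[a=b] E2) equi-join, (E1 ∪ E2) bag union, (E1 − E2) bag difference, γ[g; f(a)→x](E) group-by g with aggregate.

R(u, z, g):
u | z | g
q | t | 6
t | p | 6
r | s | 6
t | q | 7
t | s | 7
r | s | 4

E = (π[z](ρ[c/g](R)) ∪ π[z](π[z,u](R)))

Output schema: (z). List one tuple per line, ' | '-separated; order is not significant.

Row counts bottom-up:
  R → 6
  ρ[c/g](R) → 6
  π[z](ρ[c/g](R)) → 6
  R → 6
  π[z,u](R) → 6
  π[z](π[z,u](R)) → 6
  (π[z](ρ[c/g](R)) ∪ π[z](π[z,u](R))) → 12

== RESULT ==
z
p
p
q
q
s
s
s
s
s
s
t
t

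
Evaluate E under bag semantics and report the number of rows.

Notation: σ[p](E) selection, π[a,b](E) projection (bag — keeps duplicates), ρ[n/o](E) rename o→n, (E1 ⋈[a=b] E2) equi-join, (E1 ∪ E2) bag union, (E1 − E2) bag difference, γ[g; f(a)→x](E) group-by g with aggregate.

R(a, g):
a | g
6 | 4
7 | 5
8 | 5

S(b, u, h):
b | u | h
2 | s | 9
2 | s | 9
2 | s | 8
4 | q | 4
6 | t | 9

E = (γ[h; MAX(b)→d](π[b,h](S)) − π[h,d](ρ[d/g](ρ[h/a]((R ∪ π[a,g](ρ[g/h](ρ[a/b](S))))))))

Row counts bottom-up:
  S → 5
  π[b,h](S) → 5
  γ[h; MAX(b)→d](π[b,h](S)) → 3
  R → 3
  S → 5
  ρ[a/b](S) → 5
  ρ[g/h](ρ[a/b](S)) → 5
  π[a,g](ρ[g/h](ρ[a/b](S))) → 5
  (R ∪ π[a,g](ρ[g/h](ρ[a/b](S)))) → 8
  ρ[h/a]((R ∪ π[a,g](ρ[g/h](ρ[a/b](S))))) → 8
  ρ[d/g](ρ[h/a]((R ∪ π[a,g](ρ[g/h](ρ[a/b](S)))))) → 8
  π[h,d](ρ[d/g](ρ[h/a]((R ∪ π[a,g](ρ[g/h](ρ[a/b](S))))))) → 8
  (γ[h; MAX(b)→d](π[b,h](S)) − π[h,d](ρ[d/g](ρ[h/a]((R ∪ π[a,g](ρ[g/h](ρ[a/b](S)))))))) → 2

|E| = 2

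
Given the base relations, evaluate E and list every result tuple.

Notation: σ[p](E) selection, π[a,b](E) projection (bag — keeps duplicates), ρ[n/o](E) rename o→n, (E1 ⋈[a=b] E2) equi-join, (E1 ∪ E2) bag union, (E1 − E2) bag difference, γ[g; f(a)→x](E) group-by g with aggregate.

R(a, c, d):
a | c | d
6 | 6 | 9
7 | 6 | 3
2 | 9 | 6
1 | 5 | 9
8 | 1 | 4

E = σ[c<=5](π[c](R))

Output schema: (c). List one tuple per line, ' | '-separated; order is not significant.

Subexpression sizes:
  R → 5
  π[c](R) → 5
  σ[c<=5](π[c](R)) → 2

== RESULT ==
c
1
5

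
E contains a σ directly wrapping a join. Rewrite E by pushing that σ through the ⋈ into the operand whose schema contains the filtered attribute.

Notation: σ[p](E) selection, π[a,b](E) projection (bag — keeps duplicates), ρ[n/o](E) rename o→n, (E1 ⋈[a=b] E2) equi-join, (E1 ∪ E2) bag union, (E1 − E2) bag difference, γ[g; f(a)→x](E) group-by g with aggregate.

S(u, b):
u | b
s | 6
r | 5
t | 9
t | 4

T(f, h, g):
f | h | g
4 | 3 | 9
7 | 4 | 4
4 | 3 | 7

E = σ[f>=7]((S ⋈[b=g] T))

σ filters on f, owned by the right side.
E' = (S ⋈[b=g] σ[f>=7](T))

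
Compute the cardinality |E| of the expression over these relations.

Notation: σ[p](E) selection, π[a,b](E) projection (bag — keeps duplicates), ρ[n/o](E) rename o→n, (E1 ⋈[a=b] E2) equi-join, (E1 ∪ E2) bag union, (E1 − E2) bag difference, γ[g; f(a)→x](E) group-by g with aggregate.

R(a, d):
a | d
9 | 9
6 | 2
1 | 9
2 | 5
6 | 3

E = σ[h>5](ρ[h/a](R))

Stepwise |·|:
  R → 5
  ρ[h/a](R) → 5
  σ[h>5](ρ[h/a](R)) → 3

|E| = 3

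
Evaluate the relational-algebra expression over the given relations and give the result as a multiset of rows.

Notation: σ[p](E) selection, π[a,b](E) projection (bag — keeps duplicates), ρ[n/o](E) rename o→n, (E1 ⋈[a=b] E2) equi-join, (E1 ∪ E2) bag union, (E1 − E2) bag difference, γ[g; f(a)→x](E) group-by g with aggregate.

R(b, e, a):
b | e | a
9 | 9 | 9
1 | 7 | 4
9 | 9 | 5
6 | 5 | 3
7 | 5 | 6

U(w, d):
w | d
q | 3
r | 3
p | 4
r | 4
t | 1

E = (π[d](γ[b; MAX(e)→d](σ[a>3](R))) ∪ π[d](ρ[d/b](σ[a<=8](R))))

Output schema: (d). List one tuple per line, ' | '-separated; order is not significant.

Subexpression sizes:
  R → 5
  σ[a>3](R) → 4
  γ[b; MAX(e)→d](σ[a>3](R)) → 3
  π[d](γ[b; MAX(e)→d](σ[a>3](R))) → 3
  R → 5
  σ[a<=8](R) → 4
  ρ[d/b](σ[a<=8](R)) → 4
  π[d](ρ[d/b](σ[a<=8](R))) → 4
  (π[d](γ[b; MAX(e)→d](σ[a>3](R))) ∪ π[d](ρ[d/b](σ[a<=8](R)))) → 7

== RESULT ==
d
1
5
6
7
7
9
9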